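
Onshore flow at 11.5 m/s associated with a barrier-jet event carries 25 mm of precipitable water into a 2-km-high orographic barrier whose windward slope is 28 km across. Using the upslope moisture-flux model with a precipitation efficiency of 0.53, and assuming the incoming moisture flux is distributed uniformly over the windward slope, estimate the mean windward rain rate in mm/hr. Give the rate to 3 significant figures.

Incoming column moisture flux per unit ridge length: F = V × PW = 11.5 × 25 = 287.5 mm·m/s.
Spread over the 28 km slope with efficiency ε = 0.53: R = ε·F/W = 0.53 × 287.5 / 28000 m = 5.442e-03 mm/s.
R = 5.442e-03 × 3600 = 19.6 mm/hr.

R ≈ 19.6 mm/hr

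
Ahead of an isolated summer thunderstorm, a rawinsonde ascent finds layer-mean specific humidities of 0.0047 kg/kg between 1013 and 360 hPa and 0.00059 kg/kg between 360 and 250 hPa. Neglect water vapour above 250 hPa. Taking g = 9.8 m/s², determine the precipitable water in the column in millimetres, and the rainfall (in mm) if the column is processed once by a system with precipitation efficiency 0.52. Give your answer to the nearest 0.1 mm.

Precipitable water is the column-integrated vapour mass per unit area: PW = (1/g) Σ q̄ Δp, with q in kg/kg and Δp in Pa (1 kg/m² of water = 1 mm).
Layer 1013–360 hPa: Δp = 653 hPa = 65300 Pa, q̄ = 0.0047 kg/kg → 0.0047 × 65300 / 9.8 = 31.32 mm
Layer 360–250 hPa: Δp = 110 hPa = 11000 Pa, q̄ = 0.00059 kg/kg → 0.00059 × 11000 / 9.8 = 0.66 mm
PW = 31.32 + 0.66 = 31.98 ≈ 32.0 mm.
Rainfall = ε × PW = 0.52 × 32.0 = 16.6 mm.

PW ≈ 32.0 mm; rainfall ≈ 16.6 mm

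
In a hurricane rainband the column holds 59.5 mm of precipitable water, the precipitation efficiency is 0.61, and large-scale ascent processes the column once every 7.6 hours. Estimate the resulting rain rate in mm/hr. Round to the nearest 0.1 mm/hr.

R ≈ 4.8 mm/hr

Each overturning extracts ε × PW = 0.61 × 59.5 = 36.295 mm.
Rate = ε·PW / τ = 36.295 / 7.6 h = 4.8 mm/hr.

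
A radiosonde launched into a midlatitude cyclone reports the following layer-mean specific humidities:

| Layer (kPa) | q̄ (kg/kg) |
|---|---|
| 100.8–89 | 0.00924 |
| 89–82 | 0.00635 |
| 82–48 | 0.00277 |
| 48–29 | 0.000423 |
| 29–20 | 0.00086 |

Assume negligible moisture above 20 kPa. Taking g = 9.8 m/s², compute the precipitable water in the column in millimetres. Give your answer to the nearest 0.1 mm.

PW ≈ 26.9 mm

Precipitable water is the column-integrated vapour mass per unit area: PW = (1/g) Σ q̄ Δp, with q in kg/kg and Δp in Pa (1 kg/m² of water = 1 mm).
Layer 100.8–89 kPa: Δp = 118 hPa = 11800 Pa, q̄ = 0.00924 kg/kg → 0.00924 × 11800 / 9.8 = 11.13 mm
Layer 89–82 kPa: Δp = 70 hPa = 7000 Pa, q̄ = 0.00635 kg/kg → 0.00635 × 7000 / 9.8 = 4.54 mm
Layer 82–48 kPa: Δp = 340 hPa = 34000 Pa, q̄ = 0.00277 kg/kg → 0.00277 × 34000 / 9.8 = 9.61 mm
Layer 48–29 kPa: Δp = 190 hPa = 19000 Pa, q̄ = 0.000423 kg/kg → 0.000423 × 19000 / 9.8 = 0.82 mm
Layer 29–20 kPa: Δp = 90 hPa = 9000 Pa, q̄ = 0.00086 kg/kg → 0.00086 × 9000 / 9.8 = 0.79 mm
PW = 11.13 + 4.54 + 9.61 + 0.82 + 0.79 = 26.89 ≈ 26.9 mm.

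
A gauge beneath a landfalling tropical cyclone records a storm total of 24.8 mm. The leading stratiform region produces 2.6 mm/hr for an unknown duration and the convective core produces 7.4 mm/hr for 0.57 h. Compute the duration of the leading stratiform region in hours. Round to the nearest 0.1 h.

duration ≈ 7.9 h

Known phases: 7.4 × 0.57 = 4.218 mm.
Remaining depth = 24.8 − 4.218 = 20.582 mm.
Duration = 20.582 / 2.6 = 7.9 h.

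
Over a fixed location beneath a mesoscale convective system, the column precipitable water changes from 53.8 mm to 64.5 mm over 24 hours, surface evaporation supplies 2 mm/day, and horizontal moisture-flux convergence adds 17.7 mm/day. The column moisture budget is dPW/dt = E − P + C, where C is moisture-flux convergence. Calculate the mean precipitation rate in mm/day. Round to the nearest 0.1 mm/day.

P ≈ 9.0 mm/day

dPW/dt = (64.5 − 53.8) mm / (24/24 day) = +10.700 mm/day.
P = E + C − dPW/dt = 2 + (17.7) − (+10.700) = 9.0 mm/day.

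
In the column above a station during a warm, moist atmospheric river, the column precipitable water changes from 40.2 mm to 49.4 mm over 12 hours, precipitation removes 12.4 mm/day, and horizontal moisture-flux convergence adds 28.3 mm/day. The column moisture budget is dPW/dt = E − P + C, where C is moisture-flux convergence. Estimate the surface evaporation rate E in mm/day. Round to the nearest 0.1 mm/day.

E ≈ 2.5 mm/day

dPW/dt = (49.4 − 40.2) mm / (12/24 day) = +18.400 mm/day.
E = dPW/dt + P − C = (+18.400) + 12.4 − (28.3) = 2.5 mm/day.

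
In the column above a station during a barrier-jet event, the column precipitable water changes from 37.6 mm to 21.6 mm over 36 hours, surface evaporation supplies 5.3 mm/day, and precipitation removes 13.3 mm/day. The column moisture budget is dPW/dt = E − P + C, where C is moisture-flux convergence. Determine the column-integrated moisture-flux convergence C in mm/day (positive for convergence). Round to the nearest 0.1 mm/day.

dPW/dt = (21.6 − 37.6) mm / (36/24 day) = -10.667 mm/day.
C = dPW/dt − E + P = (-10.667) − 5.3 + 13.3 = -2.7 mm/day.

C ≈ -2.7 mm/day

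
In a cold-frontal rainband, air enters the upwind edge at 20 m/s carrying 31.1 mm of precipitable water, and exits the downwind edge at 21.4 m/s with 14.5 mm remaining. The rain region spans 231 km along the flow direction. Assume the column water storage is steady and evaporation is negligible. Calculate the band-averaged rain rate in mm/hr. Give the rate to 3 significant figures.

R ≈ 4.86 mm/hr

Column moisture flux per unit crosswind length is F = V × PW.
Inflow: F_in = 20 × 31.1 = 622 mm·m/s
Outflow: F_out = 21.4 × 14.5 = 310.3 mm·m/s
Steady-state rate R = (F_in − F_out)/L = (622 − 310.3) / 231000 m = 1.349e-03 mm/s.
R = 1.349e-03 × 3600 = 4.86 mm/hr.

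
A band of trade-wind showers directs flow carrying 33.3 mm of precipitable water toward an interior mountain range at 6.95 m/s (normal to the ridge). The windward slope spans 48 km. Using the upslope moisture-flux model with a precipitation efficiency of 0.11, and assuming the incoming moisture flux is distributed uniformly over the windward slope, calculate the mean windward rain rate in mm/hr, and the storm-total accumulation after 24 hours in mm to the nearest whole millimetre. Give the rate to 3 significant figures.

Incoming column moisture flux per unit ridge length: F = V × PW = 6.95 × 33.3 = 231.435 mm·m/s.
Spread over the 48 km slope with efficiency ε = 0.11: R = ε·F/W = 0.11 × 231.435 / 48000 m = 5.304e-04 mm/s.
R = 5.304e-04 × 3600 = 1.91 mm/hr.
Over 24 h: total = 1.91 × 24 = 45.84 ≈ 46 mm.

R ≈ 1.91 mm/hr; total ≈ 46 mm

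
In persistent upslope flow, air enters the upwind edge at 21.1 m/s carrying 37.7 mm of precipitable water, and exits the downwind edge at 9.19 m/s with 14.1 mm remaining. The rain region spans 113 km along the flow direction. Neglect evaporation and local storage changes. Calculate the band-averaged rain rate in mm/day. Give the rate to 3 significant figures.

R ≈ 509 mm/day

Column moisture flux per unit crosswind length is F = V × PW.
Inflow: F_in = 21.1 × 37.7 = 795.47 mm·m/s
Outflow: F_out = 9.19 × 14.1 = 129.579 mm·m/s
Steady-state rate R = (F_in − F_out)/L = (795.47 − 129.579) / 113000 m = 5.893e-03 mm/s.
R = 5.893e-03 × 3600 × 24 = 509 mm/day.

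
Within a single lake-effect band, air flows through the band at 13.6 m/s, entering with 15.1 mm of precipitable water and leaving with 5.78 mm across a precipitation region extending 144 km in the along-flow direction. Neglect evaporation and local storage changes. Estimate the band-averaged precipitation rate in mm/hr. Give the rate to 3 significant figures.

Column moisture flux per unit crosswind length is F = V × PW.
Inflow: F_in = 13.6 × 15.1 = 205.36 mm·m/s
Outflow: F_out = 13.6 × 5.78 = 78.608 mm·m/s
Steady-state rate R = (F_in − F_out)/L = (205.36 − 78.608) / 144000 m = 8.802e-04 mm/s.
R = 8.802e-04 × 3600 = 3.17 mm/hr.

R ≈ 3.17 mm/hr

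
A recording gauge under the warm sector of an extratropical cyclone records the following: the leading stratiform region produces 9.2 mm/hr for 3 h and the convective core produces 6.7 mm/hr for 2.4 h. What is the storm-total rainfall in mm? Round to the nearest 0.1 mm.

Total = Σ Rᵢ Δtᵢ = 9.2 × 3 + 6.7 × 2.4
      = 27.6 + 16.08 = 43.7 mm.

total ≈ 43.7 mm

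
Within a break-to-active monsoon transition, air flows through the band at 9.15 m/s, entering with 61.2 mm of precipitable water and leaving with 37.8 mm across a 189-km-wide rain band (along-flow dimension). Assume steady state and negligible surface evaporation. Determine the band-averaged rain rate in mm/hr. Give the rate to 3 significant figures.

Column moisture flux per unit crosswind length is F = V × PW.
Inflow: F_in = 9.15 × 61.2 = 559.98 mm·m/s
Outflow: F_out = 9.15 × 37.8 = 345.87 mm·m/s
Steady-state rate R = (F_in − F_out)/L = (559.98 − 345.87) / 189000 m = 1.133e-03 mm/s.
R = 1.133e-03 × 3600 = 4.08 mm/hr.

R ≈ 4.08 mm/hr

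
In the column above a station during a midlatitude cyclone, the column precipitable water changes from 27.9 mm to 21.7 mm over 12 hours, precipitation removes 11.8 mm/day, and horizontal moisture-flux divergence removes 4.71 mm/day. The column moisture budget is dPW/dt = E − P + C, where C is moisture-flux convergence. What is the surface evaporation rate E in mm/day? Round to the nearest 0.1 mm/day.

E ≈ 4.1 mm/day

dPW/dt = (21.7 − 27.9) mm / (12/24 day) = -12.400 mm/day.
E = dPW/dt + P − C = (-12.400) + 11.8 − (-4.71) = 4.1 mm/day.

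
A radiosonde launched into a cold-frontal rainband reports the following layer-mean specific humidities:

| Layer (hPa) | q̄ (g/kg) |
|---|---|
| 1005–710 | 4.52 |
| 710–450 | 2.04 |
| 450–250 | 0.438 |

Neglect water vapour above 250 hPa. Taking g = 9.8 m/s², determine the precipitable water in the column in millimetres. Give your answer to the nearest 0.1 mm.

PW ≈ 19.9 mm

Precipitable water is the column-integrated vapour mass per unit area: PW = (1/g) Σ q̄ Δp, with q in kg/kg and Δp in Pa (1 kg/m² of water = 1 mm).
Layer 1005–710 hPa: Δp = 295 hPa = 29500 Pa, q̄ = 0.00452 kg/kg → 0.00452 × 29500 / 9.8 = 13.61 mm
Layer 710–450 hPa: Δp = 260 hPa = 26000 Pa, q̄ = 0.00204 kg/kg → 0.00204 × 26000 / 9.8 = 5.41 mm
Layer 450–250 hPa: Δp = 200 hPa = 20000 Pa, q̄ = 0.000438 kg/kg → 0.000438 × 20000 / 9.8 = 0.89 mm
PW = 13.61 + 5.41 + 0.89 = 19.91 ≈ 19.9 mm.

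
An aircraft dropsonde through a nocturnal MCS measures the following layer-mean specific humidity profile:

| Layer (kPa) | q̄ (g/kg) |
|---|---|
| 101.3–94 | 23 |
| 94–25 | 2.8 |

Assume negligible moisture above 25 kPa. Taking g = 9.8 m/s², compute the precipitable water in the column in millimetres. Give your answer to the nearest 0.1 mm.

PW ≈ 36.8 mm

Precipitable water is the column-integrated vapour mass per unit area: PW = (1/g) Σ q̄ Δp, with q in kg/kg and Δp in Pa (1 kg/m² of water = 1 mm).
Layer 101.3–94 kPa: Δp = 73 hPa = 7300 Pa, q̄ = 0.023 kg/kg → 0.023 × 7300 / 9.8 = 17.13 mm
Layer 94–25 kPa: Δp = 690 hPa = 69000 Pa, q̄ = 0.0028 kg/kg → 0.0028 × 69000 / 9.8 = 19.71 mm
PW = 17.13 + 19.71 = 36.84 ≈ 36.8 mm.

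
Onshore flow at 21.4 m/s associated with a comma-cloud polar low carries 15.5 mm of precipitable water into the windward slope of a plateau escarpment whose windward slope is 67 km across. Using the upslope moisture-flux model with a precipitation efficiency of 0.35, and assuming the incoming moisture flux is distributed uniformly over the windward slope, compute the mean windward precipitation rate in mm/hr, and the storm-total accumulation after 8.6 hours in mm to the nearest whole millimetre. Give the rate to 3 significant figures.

R ≈ 6.24 mm/hr; total ≈ 54 mm

Incoming column moisture flux per unit ridge length: F = V × PW = 21.4 × 15.5 = 331.7 mm·m/s.
Spread over the 67 km slope with efficiency ε = 0.35: R = ε·F/W = 0.35 × 331.7 / 67000 m = 1.733e-03 mm/s.
R = 1.733e-03 × 3600 = 6.24 mm/hr.
Over 8.6 h: total = 6.24 × 8.6 = 53.664 ≈ 54 mm.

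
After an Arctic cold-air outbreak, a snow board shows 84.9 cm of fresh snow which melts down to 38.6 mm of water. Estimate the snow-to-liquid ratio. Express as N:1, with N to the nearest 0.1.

ratio ≈ 22.0

Ratio = snow depth / SWE = 849 mm / 38.6 mm = 22.0, i.e. 22.0:1.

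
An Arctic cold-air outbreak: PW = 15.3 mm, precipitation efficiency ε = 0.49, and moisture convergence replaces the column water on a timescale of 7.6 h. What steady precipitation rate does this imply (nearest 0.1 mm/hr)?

R ≈ 1.0 mm/hr

Each overturning extracts ε × PW = 0.49 × 15.3 = 7.497 mm.
Rate = ε·PW / τ = 7.497 / 7.6 h = 1.0 mm/hr.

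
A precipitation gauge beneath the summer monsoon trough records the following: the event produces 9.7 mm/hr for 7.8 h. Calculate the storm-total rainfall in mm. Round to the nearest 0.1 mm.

Total = Σ Rᵢ Δtᵢ = 9.7 × 7.8
      = 75.66 = 75.7 mm.

total ≈ 75.7 mm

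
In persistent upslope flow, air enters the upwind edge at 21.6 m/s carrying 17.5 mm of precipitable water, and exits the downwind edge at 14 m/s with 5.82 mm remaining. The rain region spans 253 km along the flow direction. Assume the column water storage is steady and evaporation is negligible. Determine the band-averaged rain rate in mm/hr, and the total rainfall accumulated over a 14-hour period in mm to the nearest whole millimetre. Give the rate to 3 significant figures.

Column moisture flux per unit crosswind length is F = V × PW.
Inflow: F_in = 21.6 × 17.5 = 378 mm·m/s
Outflow: F_out = 14 × 5.82 = 81.48 mm·m/s
Steady-state rate R = (F_in − F_out)/L = (378 − 81.48) / 253000 m = 1.172e-03 mm/s.
R = 1.172e-03 × 3600 = 4.22 mm/hr.
Over 14 h: total = 4.22 × 14 = 59.08 ≈ 59 mm.

R ≈ 4.22 mm/hr; total ≈ 59 mm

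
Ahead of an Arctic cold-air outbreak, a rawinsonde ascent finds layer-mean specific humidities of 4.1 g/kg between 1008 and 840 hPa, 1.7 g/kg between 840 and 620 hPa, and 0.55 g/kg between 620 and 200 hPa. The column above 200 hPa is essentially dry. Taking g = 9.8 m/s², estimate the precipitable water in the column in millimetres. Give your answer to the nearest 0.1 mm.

PW ≈ 13.2 mm

Precipitable water is the column-integrated vapour mass per unit area: PW = (1/g) Σ q̄ Δp, with q in kg/kg and Δp in Pa (1 kg/m² of water = 1 mm).
Layer 1008–840 hPa: Δp = 168 hPa = 16800 Pa, q̄ = 0.0041 kg/kg → 0.0041 × 16800 / 9.8 = 7.03 mm
Layer 840–620 hPa: Δp = 220 hPa = 22000 Pa, q̄ = 0.0017 kg/kg → 0.0017 × 22000 / 9.8 = 3.82 mm
Layer 620–200 hPa: Δp = 420 hPa = 42000 Pa, q̄ = 0.00055 kg/kg → 0.00055 × 42000 / 9.8 = 2.36 mm
PW = 7.03 + 3.82 + 2.36 = 13.21 ≈ 13.2 mm.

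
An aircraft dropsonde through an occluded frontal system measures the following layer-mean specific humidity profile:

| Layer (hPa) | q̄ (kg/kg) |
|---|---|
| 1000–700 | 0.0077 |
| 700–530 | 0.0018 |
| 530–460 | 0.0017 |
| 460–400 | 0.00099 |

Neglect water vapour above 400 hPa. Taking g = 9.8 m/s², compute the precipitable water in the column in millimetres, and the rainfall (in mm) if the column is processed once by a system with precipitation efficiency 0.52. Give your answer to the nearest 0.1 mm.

Precipitable water is the column-integrated vapour mass per unit area: PW = (1/g) Σ q̄ Δp, with q in kg/kg and Δp in Pa (1 kg/m² of water = 1 mm).
Layer 1000–700 hPa: Δp = 300 hPa = 30000 Pa, q̄ = 0.0077 kg/kg → 0.0077 × 30000 / 9.8 = 23.57 mm
Layer 700–530 hPa: Δp = 170 hPa = 17000 Pa, q̄ = 0.0018 kg/kg → 0.0018 × 17000 / 9.8 = 3.12 mm
Layer 530–460 hPa: Δp = 70 hPa = 7000 Pa, q̄ = 0.0017 kg/kg → 0.0017 × 7000 / 9.8 = 1.21 mm
Layer 460–400 hPa: Δp = 60 hPa = 6000 Pa, q̄ = 0.00099 kg/kg → 0.00099 × 6000 / 9.8 = 0.61 mm
PW = 23.57 + 3.12 + 1.21 + 0.61 = 28.51 ≈ 28.5 mm.
Rainfall = ε × PW = 0.52 × 28.5 = 14.8 mm.

PW ≈ 28.5 mm; rainfall ≈ 14.8 mm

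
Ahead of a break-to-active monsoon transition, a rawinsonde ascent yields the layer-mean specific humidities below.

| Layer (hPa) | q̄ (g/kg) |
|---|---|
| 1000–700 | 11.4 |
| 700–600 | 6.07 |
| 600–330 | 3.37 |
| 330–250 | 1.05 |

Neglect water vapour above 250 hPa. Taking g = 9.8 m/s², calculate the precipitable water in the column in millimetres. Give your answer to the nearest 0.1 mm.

Precipitable water is the column-integrated vapour mass per unit area: PW = (1/g) Σ q̄ Δp, with q in kg/kg and Δp in Pa (1 kg/m² of water = 1 mm).
Layer 1000–700 hPa: Δp = 300 hPa = 30000 Pa, q̄ = 0.0114 kg/kg → 0.0114 × 30000 / 9.8 = 34.90 mm
Layer 700–600 hPa: Δp = 100 hPa = 10000 Pa, q̄ = 0.00607 kg/kg → 0.00607 × 10000 / 9.8 = 6.19 mm
Layer 600–330 hPa: Δp = 270 hPa = 27000 Pa, q̄ = 0.00337 kg/kg → 0.00337 × 27000 / 9.8 = 9.28 mm
Layer 330–250 hPa: Δp = 80 hPa = 8000 Pa, q̄ = 0.00105 kg/kg → 0.00105 × 8000 / 9.8 = 0.86 mm
PW = 34.90 + 6.19 + 9.28 + 0.86 = 51.23 ≈ 51.2 mm.

PW ≈ 51.2 mm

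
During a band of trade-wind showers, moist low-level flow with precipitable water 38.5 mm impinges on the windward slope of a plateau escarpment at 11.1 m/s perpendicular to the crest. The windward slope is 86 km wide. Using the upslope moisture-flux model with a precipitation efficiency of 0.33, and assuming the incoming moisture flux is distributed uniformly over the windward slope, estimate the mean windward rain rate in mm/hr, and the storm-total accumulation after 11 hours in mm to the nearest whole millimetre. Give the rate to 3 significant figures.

R ≈ 5.90 mm/hr; total ≈ 65 mm

Incoming column moisture flux per unit ridge length: F = V × PW = 11.1 × 38.5 = 427.35 mm·m/s.
Spread over the 86 km slope with efficiency ε = 0.33: R = ε·F/W = 0.33 × 427.35 / 86000 m = 1.640e-03 mm/s.
R = 1.640e-03 × 3600 = 5.90 mm/hr.
Over 11 h: total = 5.90 × 11 = 64.9 ≈ 65 mm.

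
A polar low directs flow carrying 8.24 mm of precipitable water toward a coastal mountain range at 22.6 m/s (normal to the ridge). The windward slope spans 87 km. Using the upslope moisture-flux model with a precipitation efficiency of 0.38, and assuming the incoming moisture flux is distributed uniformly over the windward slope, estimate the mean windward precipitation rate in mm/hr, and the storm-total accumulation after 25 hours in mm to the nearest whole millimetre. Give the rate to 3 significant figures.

Incoming column moisture flux per unit ridge length: F = V × PW = 22.6 × 8.24 = 186.224 mm·m/s.
Spread over the 87 km slope with efficiency ε = 0.38: R = ε·F/W = 0.38 × 186.224 / 87000 m = 8.134e-04 mm/s.
R = 8.134e-04 × 3600 = 2.93 mm/hr.
Over 25 h: total = 2.93 × 25 = 73.25 ≈ 73 mm.

R ≈ 2.93 mm/hr; total ≈ 73 mm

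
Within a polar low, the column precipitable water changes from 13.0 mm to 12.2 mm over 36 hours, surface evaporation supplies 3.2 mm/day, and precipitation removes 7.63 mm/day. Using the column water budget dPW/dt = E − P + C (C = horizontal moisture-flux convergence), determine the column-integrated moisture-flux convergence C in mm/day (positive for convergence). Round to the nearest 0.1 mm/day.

C ≈ 3.9 mm/day

dPW/dt = (12.2 − 13.0) mm / (36/24 day) = -0.533 mm/day.
C = dPW/dt − E + P = (-0.533) − 3.2 + 7.63 = 3.9 mm/day.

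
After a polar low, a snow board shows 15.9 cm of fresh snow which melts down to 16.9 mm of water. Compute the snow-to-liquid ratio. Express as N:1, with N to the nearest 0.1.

Ratio = snow depth / SWE = 159 mm / 16.9 mm = 9.4, i.e. 9.4:1.

ratio ≈ 9.4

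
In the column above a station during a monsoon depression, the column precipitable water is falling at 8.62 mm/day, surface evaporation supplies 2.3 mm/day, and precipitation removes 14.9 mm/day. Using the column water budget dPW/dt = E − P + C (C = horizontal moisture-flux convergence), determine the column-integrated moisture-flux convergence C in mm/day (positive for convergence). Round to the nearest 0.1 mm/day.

dPW/dt = -8.62 mm/day.
C = dPW/dt − E + P = (-8.62) − 2.3 + 14.9 = 4.0 mm/day.

C ≈ 4.0 mm/day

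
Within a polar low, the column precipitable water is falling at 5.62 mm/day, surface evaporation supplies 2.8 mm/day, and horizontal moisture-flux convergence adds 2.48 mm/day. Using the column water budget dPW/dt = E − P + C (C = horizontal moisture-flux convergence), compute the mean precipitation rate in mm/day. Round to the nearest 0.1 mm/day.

P ≈ 10.9 mm/day

dPW/dt = -5.62 mm/day.
P = E + C − dPW/dt = 2.8 + (2.48) − (-5.62) = 10.9 mm/day.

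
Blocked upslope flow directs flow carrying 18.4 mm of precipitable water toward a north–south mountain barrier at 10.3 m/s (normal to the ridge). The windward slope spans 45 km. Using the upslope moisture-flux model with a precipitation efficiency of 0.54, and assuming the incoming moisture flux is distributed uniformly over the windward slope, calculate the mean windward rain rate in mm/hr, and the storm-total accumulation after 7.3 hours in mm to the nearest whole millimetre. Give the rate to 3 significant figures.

R ≈ 8.19 mm/hr; total ≈ 60 mm

Incoming column moisture flux per unit ridge length: F = V × PW = 10.3 × 18.4 = 189.52 mm·m/s.
Spread over the 45 km slope with efficiency ε = 0.54: R = ε·F/W = 0.54 × 189.52 / 45000 m = 2.274e-03 mm/s.
R = 2.274e-03 × 3600 = 8.19 mm/hr.
Over 7.3 h: total = 8.19 × 7.3 = 59.787 ≈ 60 mm.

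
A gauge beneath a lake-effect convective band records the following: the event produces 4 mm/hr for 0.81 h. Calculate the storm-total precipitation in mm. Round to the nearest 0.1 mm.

total ≈ 3.2 mm

Total = Σ Rᵢ Δtᵢ = 4 × 0.81
      = 3.24 = 3.2 mm.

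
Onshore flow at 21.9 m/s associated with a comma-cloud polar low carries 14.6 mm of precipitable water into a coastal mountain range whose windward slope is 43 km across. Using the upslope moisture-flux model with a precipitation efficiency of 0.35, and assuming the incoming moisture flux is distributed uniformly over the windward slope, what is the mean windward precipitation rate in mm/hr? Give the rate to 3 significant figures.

R ≈ 9.37 mm/hr

Incoming column moisture flux per unit ridge length: F = V × PW = 21.9 × 14.6 = 319.74 mm·m/s.
Spread over the 43 km slope with efficiency ε = 0.35: R = ε·F/W = 0.35 × 319.74 / 43000 m = 2.603e-03 mm/s.
R = 2.603e-03 × 3600 = 9.37 mm/hr.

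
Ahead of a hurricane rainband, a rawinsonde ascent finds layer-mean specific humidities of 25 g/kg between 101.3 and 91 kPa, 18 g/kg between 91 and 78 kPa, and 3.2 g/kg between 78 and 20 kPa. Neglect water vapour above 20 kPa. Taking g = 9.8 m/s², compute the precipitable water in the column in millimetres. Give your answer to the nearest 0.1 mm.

Precipitable water is the column-integrated vapour mass per unit area: PW = (1/g) Σ q̄ Δp, with q in kg/kg and Δp in Pa (1 kg/m² of water = 1 mm).
Layer 101.3–91 kPa: Δp = 103 hPa = 10300 Pa, q̄ = 0.025 kg/kg → 0.025 × 10300 / 9.8 = 26.28 mm
Layer 91–78 kPa: Δp = 130 hPa = 13000 Pa, q̄ = 0.018 kg/kg → 0.018 × 13000 / 9.8 = 23.88 mm
Layer 78–20 kPa: Δp = 580 hPa = 58000 Pa, q̄ = 0.0032 kg/kg → 0.0032 × 58000 / 9.8 = 18.94 mm
PW = 26.28 + 23.88 + 18.94 = 69.10 ≈ 69.1 mm.

PW ≈ 69.1 mm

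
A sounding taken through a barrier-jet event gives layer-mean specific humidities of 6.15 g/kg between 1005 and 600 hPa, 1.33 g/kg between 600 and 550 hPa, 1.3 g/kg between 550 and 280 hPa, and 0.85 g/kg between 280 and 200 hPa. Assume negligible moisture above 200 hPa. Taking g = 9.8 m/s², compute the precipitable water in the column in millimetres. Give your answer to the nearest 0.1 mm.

PW ≈ 30.4 mm

Precipitable water is the column-integrated vapour mass per unit area: PW = (1/g) Σ q̄ Δp, with q in kg/kg and Δp in Pa (1 kg/m² of water = 1 mm).
Layer 1005–600 hPa: Δp = 405 hPa = 40500 Pa, q̄ = 0.00615 kg/kg → 0.00615 × 40500 / 9.8 = 25.42 mm
Layer 600–550 hPa: Δp = 50 hPa = 5000 Pa, q̄ = 0.00133 kg/kg → 0.00133 × 5000 / 9.8 = 0.68 mm
Layer 550–280 hPa: Δp = 270 hPa = 27000 Pa, q̄ = 0.0013 kg/kg → 0.0013 × 27000 / 9.8 = 3.58 mm
Layer 280–200 hPa: Δp = 80 hPa = 8000 Pa, q̄ = 0.00085 kg/kg → 0.00085 × 8000 / 9.8 = 0.69 mm
PW = 25.42 + 0.68 + 3.58 + 0.69 = 30.37 ≈ 30.4 mm.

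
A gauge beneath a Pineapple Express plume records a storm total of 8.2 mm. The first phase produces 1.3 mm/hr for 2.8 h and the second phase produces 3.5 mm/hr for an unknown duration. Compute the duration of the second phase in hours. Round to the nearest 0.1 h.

duration ≈ 1.3 h

Known phases: 1.3 × 2.8 = 3.64 mm.
Remaining depth = 8.2 − 3.64 = 4.56 mm.
Duration = 4.56 / 3.5 = 1.3 h.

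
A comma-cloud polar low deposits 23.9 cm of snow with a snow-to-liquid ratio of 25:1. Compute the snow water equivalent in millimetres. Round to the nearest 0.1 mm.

SWE ≈ 9.6 mm

SWE = snow depth / ratio = 23.9 cm / 25 = 0.956 cm = 9.6 mm.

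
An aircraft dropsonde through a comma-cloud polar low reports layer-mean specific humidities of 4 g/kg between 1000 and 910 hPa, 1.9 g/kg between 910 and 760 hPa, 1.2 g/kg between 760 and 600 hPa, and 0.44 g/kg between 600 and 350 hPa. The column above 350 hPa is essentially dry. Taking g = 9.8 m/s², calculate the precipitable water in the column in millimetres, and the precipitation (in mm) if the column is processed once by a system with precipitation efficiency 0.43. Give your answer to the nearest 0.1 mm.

Precipitable water is the column-integrated vapour mass per unit area: PW = (1/g) Σ q̄ Δp, with q in kg/kg and Δp in Pa (1 kg/m² of water = 1 mm).
Layer 1000–910 hPa: Δp = 90 hPa = 9000 Pa, q̄ = 0.004 kg/kg → 0.004 × 9000 / 9.8 = 3.67 mm
Layer 910–760 hPa: Δp = 150 hPa = 15000 Pa, q̄ = 0.0019 kg/kg → 0.0019 × 15000 / 9.8 = 2.91 mm
Layer 760–600 hPa: Δp = 160 hPa = 16000 Pa, q̄ = 0.0012 kg/kg → 0.0012 × 16000 / 9.8 = 1.96 mm
Layer 600–350 hPa: Δp = 250 hPa = 25000 Pa, q̄ = 0.00044 kg/kg → 0.00044 × 25000 / 9.8 = 1.12 mm
PW = 3.67 + 2.91 + 1.96 + 1.12 = 9.66 ≈ 9.7 mm.
Precipitation = ε × PW = 0.43 × 9.7 = 4.2 mm.

PW ≈ 9.7 mm; precipitation ≈ 4.2 mm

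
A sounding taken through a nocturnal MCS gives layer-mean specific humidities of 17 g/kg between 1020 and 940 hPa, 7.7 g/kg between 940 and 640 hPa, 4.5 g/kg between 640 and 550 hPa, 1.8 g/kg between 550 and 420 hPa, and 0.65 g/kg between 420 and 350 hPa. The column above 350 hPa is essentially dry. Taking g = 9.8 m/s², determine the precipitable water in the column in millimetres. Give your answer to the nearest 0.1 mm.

PW ≈ 44.4 mm

Precipitable water is the column-integrated vapour mass per unit area: PW = (1/g) Σ q̄ Δp, with q in kg/kg and Δp in Pa (1 kg/m² of water = 1 mm).
Layer 1020–940 hPa: Δp = 80 hPa = 8000 Pa, q̄ = 0.017 kg/kg → 0.017 × 8000 / 9.8 = 13.88 mm
Layer 940–640 hPa: Δp = 300 hPa = 30000 Pa, q̄ = 0.0077 kg/kg → 0.0077 × 30000 / 9.8 = 23.57 mm
Layer 640–550 hPa: Δp = 90 hPa = 9000 Pa, q̄ = 0.0045 kg/kg → 0.0045 × 9000 / 9.8 = 4.13 mm
Layer 550–420 hPa: Δp = 130 hPa = 13000 Pa, q̄ = 0.0018 kg/kg → 0.0018 × 13000 / 9.8 = 2.39 mm
Layer 420–350 hPa: Δp = 70 hPa = 7000 Pa, q̄ = 0.00065 kg/kg → 0.00065 × 7000 / 9.8 = 0.46 mm
PW = 13.88 + 23.57 + 4.13 + 2.39 + 0.46 = 44.43 ≈ 44.4 mm.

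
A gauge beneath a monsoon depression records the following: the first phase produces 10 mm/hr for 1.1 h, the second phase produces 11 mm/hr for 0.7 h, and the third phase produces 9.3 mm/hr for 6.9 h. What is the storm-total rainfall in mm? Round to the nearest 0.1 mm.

total ≈ 82.9 mm

Total = Σ Rᵢ Δtᵢ = 10 × 1.1 + 11 × 0.7 + 9.3 × 6.9
      = 11 + 7.7 + 64.17 = 82.9 mm.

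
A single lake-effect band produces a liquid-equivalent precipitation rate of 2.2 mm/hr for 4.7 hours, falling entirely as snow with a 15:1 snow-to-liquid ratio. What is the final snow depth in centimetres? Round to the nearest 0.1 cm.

Liquid-equivalent depth = 2.2 × 4.7 = 10.34 mm.
Snow depth = 10.34 mm × 15 = 155.1 mm = 15.5 cm.

snow depth ≈ 15.5 cm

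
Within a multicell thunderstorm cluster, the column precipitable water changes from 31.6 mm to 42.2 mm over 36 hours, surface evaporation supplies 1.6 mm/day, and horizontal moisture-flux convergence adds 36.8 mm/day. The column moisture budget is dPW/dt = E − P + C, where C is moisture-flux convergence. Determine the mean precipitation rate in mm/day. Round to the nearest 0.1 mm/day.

dPW/dt = (42.2 − 31.6) mm / (36/24 day) = +7.067 mm/day.
P = E + C − dPW/dt = 1.6 + (36.8) − (+7.067) = 31.3 mm/day.

P ≈ 31.3 mm/day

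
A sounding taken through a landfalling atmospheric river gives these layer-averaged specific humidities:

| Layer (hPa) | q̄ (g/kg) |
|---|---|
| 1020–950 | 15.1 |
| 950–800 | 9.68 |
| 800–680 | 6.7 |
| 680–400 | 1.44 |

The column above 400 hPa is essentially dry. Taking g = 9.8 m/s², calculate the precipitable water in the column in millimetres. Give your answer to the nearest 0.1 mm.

PW ≈ 37.9 mm

Precipitable water is the column-integrated vapour mass per unit area: PW = (1/g) Σ q̄ Δp, with q in kg/kg and Δp in Pa (1 kg/m² of water = 1 mm).
Layer 1020–950 hPa: Δp = 70 hPa = 7000 Pa, q̄ = 0.0151 kg/kg → 0.0151 × 7000 / 9.8 = 10.79 mm
Layer 950–800 hPa: Δp = 150 hPa = 15000 Pa, q̄ = 0.00968 kg/kg → 0.00968 × 15000 / 9.8 = 14.82 mm
Layer 800–680 hPa: Δp = 120 hPa = 12000 Pa, q̄ = 0.0067 kg/kg → 0.0067 × 12000 / 9.8 = 8.20 mm
Layer 680–400 hPa: Δp = 280 hPa = 28000 Pa, q̄ = 0.00144 kg/kg → 0.00144 × 28000 / 9.8 = 4.11 mm
PW = 10.79 + 14.82 + 8.20 + 4.11 = 37.92 ≈ 37.9 mm.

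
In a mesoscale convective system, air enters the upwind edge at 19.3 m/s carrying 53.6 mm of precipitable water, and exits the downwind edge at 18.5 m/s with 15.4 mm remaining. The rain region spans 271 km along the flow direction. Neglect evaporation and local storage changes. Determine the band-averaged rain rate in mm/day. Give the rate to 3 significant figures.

R ≈ 239 mm/day

Column moisture flux per unit crosswind length is F = V × PW.
Inflow: F_in = 19.3 × 53.6 = 1034.48 mm·m/s
Outflow: F_out = 18.5 × 15.4 = 284.9 mm·m/s
Steady-state rate R = (F_in − F_out)/L = (1034.48 − 284.9) / 271000 m = 2.766e-03 mm/s.
R = 2.766e-03 × 3600 × 24 = 239 mm/day.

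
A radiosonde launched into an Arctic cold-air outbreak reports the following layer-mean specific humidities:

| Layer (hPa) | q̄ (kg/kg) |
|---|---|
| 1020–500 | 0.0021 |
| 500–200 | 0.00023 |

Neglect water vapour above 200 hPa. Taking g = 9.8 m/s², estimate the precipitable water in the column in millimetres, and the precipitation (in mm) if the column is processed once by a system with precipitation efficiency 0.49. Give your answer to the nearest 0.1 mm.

PW ≈ 11.8 mm; precipitation ≈ 5.8 mm

Precipitable water is the column-integrated vapour mass per unit area: PW = (1/g) Σ q̄ Δp, with q in kg/kg and Δp in Pa (1 kg/m² of water = 1 mm).
Layer 1020–500 hPa: Δp = 520 hPa = 52000 Pa, q̄ = 0.0021 kg/kg → 0.0021 × 52000 / 9.8 = 11.14 mm
Layer 500–200 hPa: Δp = 300 hPa = 30000 Pa, q̄ = 0.00023 kg/kg → 0.00023 × 30000 / 9.8 = 0.70 mm
PW = 11.14 + 0.70 = 11.84 ≈ 11.8 mm.
Precipitation = ε × PW = 0.49 × 11.8 = 5.8 mm.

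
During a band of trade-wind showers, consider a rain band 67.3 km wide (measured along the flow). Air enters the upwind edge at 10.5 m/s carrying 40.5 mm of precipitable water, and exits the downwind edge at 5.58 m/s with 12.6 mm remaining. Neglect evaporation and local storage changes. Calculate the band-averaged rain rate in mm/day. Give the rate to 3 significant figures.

Column moisture flux per unit crosswind length is F = V × PW.
Inflow: F_in = 10.5 × 40.5 = 425.25 mm·m/s
Outflow: F_out = 5.58 × 12.6 = 70.308 mm·m/s
Steady-state rate R = (F_in − F_out)/L = (425.25 − 70.308) / 67300 m = 5.274e-03 mm/s.
R = 5.274e-03 × 3600 × 24 = 456 mm/day.

R ≈ 456 mm/day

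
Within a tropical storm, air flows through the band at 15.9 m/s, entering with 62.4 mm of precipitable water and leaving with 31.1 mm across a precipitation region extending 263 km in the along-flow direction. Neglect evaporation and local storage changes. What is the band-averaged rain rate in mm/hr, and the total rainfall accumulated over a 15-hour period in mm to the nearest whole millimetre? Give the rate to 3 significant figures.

R ≈ 6.81 mm/hr; total ≈ 102 mm

Column moisture flux per unit crosswind length is F = V × PW.
Inflow: F_in = 15.9 × 62.4 = 992.16 mm·m/s
Outflow: F_out = 15.9 × 31.1 = 494.49 mm·m/s
Steady-state rate R = (F_in − F_out)/L = (992.16 − 494.49) / 263000 m = 1.892e-03 mm/s.
R = 1.892e-03 × 3600 = 6.81 mm/hr.
Over 15 h: total = 6.81 × 15 = 102.15 ≈ 102 mm.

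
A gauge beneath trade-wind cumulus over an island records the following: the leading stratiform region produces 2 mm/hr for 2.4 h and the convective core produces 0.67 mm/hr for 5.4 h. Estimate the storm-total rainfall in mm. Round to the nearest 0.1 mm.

total ≈ 8.4 mm

Total = Σ Rᵢ Δtᵢ = 2 × 2.4 + 0.67 × 5.4
      = 4.8 + 3.618 = 8.4 mm.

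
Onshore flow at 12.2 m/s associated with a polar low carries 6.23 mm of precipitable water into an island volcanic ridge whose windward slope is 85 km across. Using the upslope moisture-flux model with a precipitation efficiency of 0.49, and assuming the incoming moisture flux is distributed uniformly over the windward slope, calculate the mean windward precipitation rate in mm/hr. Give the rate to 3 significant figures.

Incoming column moisture flux per unit ridge length: F = V × PW = 12.2 × 6.23 = 76.006 mm·m/s.
Spread over the 85 km slope with efficiency ε = 0.49: R = ε·F/W = 0.49 × 76.006 / 85000 m = 4.382e-04 mm/s.
R = 4.382e-04 × 3600 = 1.58 mm/hr.

R ≈ 1.58 mm/hr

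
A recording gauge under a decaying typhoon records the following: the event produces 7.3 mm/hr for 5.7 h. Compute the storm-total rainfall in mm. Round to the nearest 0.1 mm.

Total = Σ Rᵢ Δtᵢ = 7.3 × 5.7
      = 41.61 = 41.6 mm.

total ≈ 41.6 mm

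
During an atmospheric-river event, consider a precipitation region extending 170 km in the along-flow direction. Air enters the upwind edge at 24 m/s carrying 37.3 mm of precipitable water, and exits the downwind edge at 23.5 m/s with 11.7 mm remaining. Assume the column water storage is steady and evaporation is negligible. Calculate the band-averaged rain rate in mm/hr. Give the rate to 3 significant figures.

R ≈ 13.1 mm/hr

Column moisture flux per unit crosswind length is F = V × PW.
Inflow: F_in = 24 × 37.3 = 895.2 mm·m/s
Outflow: F_out = 23.5 × 11.7 = 274.95 mm·m/s
Steady-state rate R = (F_in − F_out)/L = (895.2 − 274.95) / 170000 m = 3.649e-03 mm/s.
R = 3.649e-03 × 3600 = 13.1 mm/hr.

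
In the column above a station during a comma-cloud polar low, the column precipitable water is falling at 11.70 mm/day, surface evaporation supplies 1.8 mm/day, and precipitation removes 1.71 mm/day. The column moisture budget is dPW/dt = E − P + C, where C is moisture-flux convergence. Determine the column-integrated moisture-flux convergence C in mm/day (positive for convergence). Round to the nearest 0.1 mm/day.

dPW/dt = -11.70 mm/day.
C = dPW/dt − E + P = (-11.70) − 1.8 + 1.71 = -11.8 mm/day.

C ≈ -11.8 mm/day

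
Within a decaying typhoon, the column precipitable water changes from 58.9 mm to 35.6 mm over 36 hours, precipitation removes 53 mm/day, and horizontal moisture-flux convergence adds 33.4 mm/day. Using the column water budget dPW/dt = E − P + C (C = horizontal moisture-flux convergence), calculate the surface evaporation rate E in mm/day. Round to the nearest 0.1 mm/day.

dPW/dt = (35.6 − 58.9) mm / (36/24 day) = -15.533 mm/day.
E = dPW/dt + P − C = (-15.533) + 53 − (33.4) = 4.1 mm/day.

E ≈ 4.1 mm/day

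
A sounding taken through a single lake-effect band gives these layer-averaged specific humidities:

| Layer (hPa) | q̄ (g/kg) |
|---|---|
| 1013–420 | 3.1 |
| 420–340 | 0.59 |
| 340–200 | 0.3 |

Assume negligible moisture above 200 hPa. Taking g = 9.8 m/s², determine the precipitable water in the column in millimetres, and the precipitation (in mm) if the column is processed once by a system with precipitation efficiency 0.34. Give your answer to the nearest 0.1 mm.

Precipitable water is the column-integrated vapour mass per unit area: PW = (1/g) Σ q̄ Δp, with q in kg/kg and Δp in Pa (1 kg/m² of water = 1 mm).
Layer 1013–420 hPa: Δp = 593 hPa = 59300 Pa, q̄ = 0.0031 kg/kg → 0.0031 × 59300 / 9.8 = 18.76 mm
Layer 420–340 hPa: Δp = 80 hPa = 8000 Pa, q̄ = 0.00059 kg/kg → 0.00059 × 8000 / 9.8 = 0.48 mm
Layer 340–200 hPa: Δp = 140 hPa = 14000 Pa, q̄ = 0.0003 kg/kg → 0.0003 × 14000 / 9.8 = 0.43 mm
PW = 18.76 + 0.48 + 0.43 = 19.67 ≈ 19.7 mm.
Precipitation = ε × PW = 0.34 × 19.7 = 6.7 mm.

PW ≈ 19.7 mm; precipitation ≈ 6.7 mm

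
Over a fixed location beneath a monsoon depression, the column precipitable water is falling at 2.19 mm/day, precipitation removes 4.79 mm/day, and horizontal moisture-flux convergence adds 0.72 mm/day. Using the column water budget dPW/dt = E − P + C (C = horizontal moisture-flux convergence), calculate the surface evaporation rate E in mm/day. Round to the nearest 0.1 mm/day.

dPW/dt = -2.19 mm/day.
E = dPW/dt + P − C = (-2.19) + 4.79 − (0.72) = 1.9 mm/day.

E ≈ 1.9 mm/day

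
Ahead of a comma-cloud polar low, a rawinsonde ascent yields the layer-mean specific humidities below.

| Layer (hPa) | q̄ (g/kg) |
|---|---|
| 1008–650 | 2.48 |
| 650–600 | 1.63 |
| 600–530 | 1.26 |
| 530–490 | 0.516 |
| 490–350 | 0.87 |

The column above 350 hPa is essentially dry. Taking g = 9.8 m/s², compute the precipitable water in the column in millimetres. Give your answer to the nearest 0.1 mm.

Precipitable water is the column-integrated vapour mass per unit area: PW = (1/g) Σ q̄ Δp, with q in kg/kg and Δp in Pa (1 kg/m² of water = 1 mm).
Layer 1008–650 hPa: Δp = 358 hPa = 35800 Pa, q̄ = 0.00248 kg/kg → 0.00248 × 35800 / 9.8 = 9.06 mm
Layer 650–600 hPa: Δp = 50 hPa = 5000 Pa, q̄ = 0.00163 kg/kg → 0.00163 × 5000 / 9.8 = 0.83 mm
Layer 600–530 hPa: Δp = 70 hPa = 7000 Pa, q̄ = 0.00126 kg/kg → 0.00126 × 7000 / 9.8 = 0.90 mm
Layer 530–490 hPa: Δp = 40 hPa = 4000 Pa, q̄ = 0.000516 kg/kg → 0.000516 × 4000 / 9.8 = 0.21 mm
Layer 490–350 hPa: Δp = 140 hPa = 14000 Pa, q̄ = 0.00087 kg/kg → 0.00087 × 14000 / 9.8 = 1.24 mm
PW = 9.06 + 0.83 + 0.90 + 0.21 + 1.24 = 12.24 ≈ 12.2 mm.

PW ≈ 12.2 mm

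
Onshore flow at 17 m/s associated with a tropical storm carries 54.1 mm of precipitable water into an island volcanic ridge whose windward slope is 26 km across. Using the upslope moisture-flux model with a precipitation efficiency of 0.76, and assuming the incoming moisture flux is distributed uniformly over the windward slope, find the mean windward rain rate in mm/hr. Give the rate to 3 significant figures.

R ≈ 96.8 mm/hr

Incoming column moisture flux per unit ridge length: F = V × PW = 17 × 54.1 = 919.7 mm·m/s.
Spread over the 26 km slope with efficiency ε = 0.76: R = ε·F/W = 0.76 × 919.7 / 26000 m = 2.688e-02 mm/s.
R = 2.688e-02 × 3600 = 96.8 mm/hr.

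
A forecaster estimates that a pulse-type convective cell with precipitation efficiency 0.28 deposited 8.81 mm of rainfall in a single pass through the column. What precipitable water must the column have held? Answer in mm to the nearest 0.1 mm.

PW = rainfall / ε = 8.81 / 0.28 = 31.5 mm.

PW ≈ 31.5 mm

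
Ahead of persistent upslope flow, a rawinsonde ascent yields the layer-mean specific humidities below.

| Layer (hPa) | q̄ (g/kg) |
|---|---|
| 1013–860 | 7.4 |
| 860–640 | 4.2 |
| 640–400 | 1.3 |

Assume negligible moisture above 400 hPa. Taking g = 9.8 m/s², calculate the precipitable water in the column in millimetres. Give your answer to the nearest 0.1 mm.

PW ≈ 24.2 mm

Precipitable water is the column-integrated vapour mass per unit area: PW = (1/g) Σ q̄ Δp, with q in kg/kg and Δp in Pa (1 kg/m² of water = 1 mm).
Layer 1013–860 hPa: Δp = 153 hPa = 15300 Pa, q̄ = 0.0074 kg/kg → 0.0074 × 15300 / 9.8 = 11.55 mm
Layer 860–640 hPa: Δp = 220 hPa = 22000 Pa, q̄ = 0.0042 kg/kg → 0.0042 × 22000 / 9.8 = 9.43 mm
Layer 640–400 hPa: Δp = 240 hPa = 24000 Pa, q̄ = 0.0013 kg/kg → 0.0013 × 24000 / 9.8 = 3.18 mm
PW = 11.55 + 9.43 + 3.18 = 24.16 ≈ 24.2 mm.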